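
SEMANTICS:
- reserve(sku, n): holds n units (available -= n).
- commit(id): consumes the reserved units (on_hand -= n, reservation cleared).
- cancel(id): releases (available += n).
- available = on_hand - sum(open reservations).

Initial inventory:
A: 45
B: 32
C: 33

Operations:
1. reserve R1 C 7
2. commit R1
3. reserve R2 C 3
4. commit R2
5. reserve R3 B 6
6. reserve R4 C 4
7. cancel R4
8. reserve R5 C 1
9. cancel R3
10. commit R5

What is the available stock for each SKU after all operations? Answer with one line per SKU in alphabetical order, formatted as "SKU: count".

Answer: A: 45
B: 32
C: 22

Derivation:
Step 1: reserve R1 C 7 -> on_hand[A=45 B=32 C=33] avail[A=45 B=32 C=26] open={R1}
Step 2: commit R1 -> on_hand[A=45 B=32 C=26] avail[A=45 B=32 C=26] open={}
Step 3: reserve R2 C 3 -> on_hand[A=45 B=32 C=26] avail[A=45 B=32 C=23] open={R2}
Step 4: commit R2 -> on_hand[A=45 B=32 C=23] avail[A=45 B=32 C=23] open={}
Step 5: reserve R3 B 6 -> on_hand[A=45 B=32 C=23] avail[A=45 B=26 C=23] open={R3}
Step 6: reserve R4 C 4 -> on_hand[A=45 B=32 C=23] avail[A=45 B=26 C=19] open={R3,R4}
Step 7: cancel R4 -> on_hand[A=45 B=32 C=23] avail[A=45 B=26 C=23] open={R3}
Step 8: reserve R5 C 1 -> on_hand[A=45 B=32 C=23] avail[A=45 B=26 C=22] open={R3,R5}
Step 9: cancel R3 -> on_hand[A=45 B=32 C=23] avail[A=45 B=32 C=22] open={R5}
Step 10: commit R5 -> on_hand[A=45 B=32 C=22] avail[A=45 B=32 C=22] open={}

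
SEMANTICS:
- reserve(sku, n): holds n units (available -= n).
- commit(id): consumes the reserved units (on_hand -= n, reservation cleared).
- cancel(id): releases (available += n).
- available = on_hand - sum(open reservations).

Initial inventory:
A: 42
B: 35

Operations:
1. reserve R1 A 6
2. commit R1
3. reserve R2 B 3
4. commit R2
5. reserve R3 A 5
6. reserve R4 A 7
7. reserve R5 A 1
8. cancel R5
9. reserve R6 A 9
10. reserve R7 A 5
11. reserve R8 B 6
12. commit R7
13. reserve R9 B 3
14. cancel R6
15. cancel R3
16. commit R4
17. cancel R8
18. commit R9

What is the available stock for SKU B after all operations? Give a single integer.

Step 1: reserve R1 A 6 -> on_hand[A=42 B=35] avail[A=36 B=35] open={R1}
Step 2: commit R1 -> on_hand[A=36 B=35] avail[A=36 B=35] open={}
Step 3: reserve R2 B 3 -> on_hand[A=36 B=35] avail[A=36 B=32] open={R2}
Step 4: commit R2 -> on_hand[A=36 B=32] avail[A=36 B=32] open={}
Step 5: reserve R3 A 5 -> on_hand[A=36 B=32] avail[A=31 B=32] open={R3}
Step 6: reserve R4 A 7 -> on_hand[A=36 B=32] avail[A=24 B=32] open={R3,R4}
Step 7: reserve R5 A 1 -> on_hand[A=36 B=32] avail[A=23 B=32] open={R3,R4,R5}
Step 8: cancel R5 -> on_hand[A=36 B=32] avail[A=24 B=32] open={R3,R4}
Step 9: reserve R6 A 9 -> on_hand[A=36 B=32] avail[A=15 B=32] open={R3,R4,R6}
Step 10: reserve R7 A 5 -> on_hand[A=36 B=32] avail[A=10 B=32] open={R3,R4,R6,R7}
Step 11: reserve R8 B 6 -> on_hand[A=36 B=32] avail[A=10 B=26] open={R3,R4,R6,R7,R8}
Step 12: commit R7 -> on_hand[A=31 B=32] avail[A=10 B=26] open={R3,R4,R6,R8}
Step 13: reserve R9 B 3 -> on_hand[A=31 B=32] avail[A=10 B=23] open={R3,R4,R6,R8,R9}
Step 14: cancel R6 -> on_hand[A=31 B=32] avail[A=19 B=23] open={R3,R4,R8,R9}
Step 15: cancel R3 -> on_hand[A=31 B=32] avail[A=24 B=23] open={R4,R8,R9}
Step 16: commit R4 -> on_hand[A=24 B=32] avail[A=24 B=23] open={R8,R9}
Step 17: cancel R8 -> on_hand[A=24 B=32] avail[A=24 B=29] open={R9}
Step 18: commit R9 -> on_hand[A=24 B=29] avail[A=24 B=29] open={}
Final available[B] = 29

Answer: 29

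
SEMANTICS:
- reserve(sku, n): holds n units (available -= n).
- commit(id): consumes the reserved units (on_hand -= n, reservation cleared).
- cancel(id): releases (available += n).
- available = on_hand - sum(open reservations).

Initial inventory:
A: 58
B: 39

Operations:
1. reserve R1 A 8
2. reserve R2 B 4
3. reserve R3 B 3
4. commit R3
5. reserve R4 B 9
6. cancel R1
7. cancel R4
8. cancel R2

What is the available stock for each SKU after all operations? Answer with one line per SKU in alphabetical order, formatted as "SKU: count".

Step 1: reserve R1 A 8 -> on_hand[A=58 B=39] avail[A=50 B=39] open={R1}
Step 2: reserve R2 B 4 -> on_hand[A=58 B=39] avail[A=50 B=35] open={R1,R2}
Step 3: reserve R3 B 3 -> on_hand[A=58 B=39] avail[A=50 B=32] open={R1,R2,R3}
Step 4: commit R3 -> on_hand[A=58 B=36] avail[A=50 B=32] open={R1,R2}
Step 5: reserve R4 B 9 -> on_hand[A=58 B=36] avail[A=50 B=23] open={R1,R2,R4}
Step 6: cancel R1 -> on_hand[A=58 B=36] avail[A=58 B=23] open={R2,R4}
Step 7: cancel R4 -> on_hand[A=58 B=36] avail[A=58 B=32] open={R2}
Step 8: cancel R2 -> on_hand[A=58 B=36] avail[A=58 B=36] open={}

Answer: A: 58
B: 36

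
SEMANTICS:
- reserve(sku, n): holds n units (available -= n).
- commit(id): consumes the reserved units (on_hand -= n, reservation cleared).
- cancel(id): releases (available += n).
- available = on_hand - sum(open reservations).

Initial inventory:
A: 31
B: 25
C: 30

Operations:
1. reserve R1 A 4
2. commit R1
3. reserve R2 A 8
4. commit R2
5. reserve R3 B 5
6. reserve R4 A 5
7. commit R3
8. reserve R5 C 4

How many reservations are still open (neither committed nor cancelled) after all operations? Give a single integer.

Answer: 2

Derivation:
Step 1: reserve R1 A 4 -> on_hand[A=31 B=25 C=30] avail[A=27 B=25 C=30] open={R1}
Step 2: commit R1 -> on_hand[A=27 B=25 C=30] avail[A=27 B=25 C=30] open={}
Step 3: reserve R2 A 8 -> on_hand[A=27 B=25 C=30] avail[A=19 B=25 C=30] open={R2}
Step 4: commit R2 -> on_hand[A=19 B=25 C=30] avail[A=19 B=25 C=30] open={}
Step 5: reserve R3 B 5 -> on_hand[A=19 B=25 C=30] avail[A=19 B=20 C=30] open={R3}
Step 6: reserve R4 A 5 -> on_hand[A=19 B=25 C=30] avail[A=14 B=20 C=30] open={R3,R4}
Step 7: commit R3 -> on_hand[A=19 B=20 C=30] avail[A=14 B=20 C=30] open={R4}
Step 8: reserve R5 C 4 -> on_hand[A=19 B=20 C=30] avail[A=14 B=20 C=26] open={R4,R5}
Open reservations: ['R4', 'R5'] -> 2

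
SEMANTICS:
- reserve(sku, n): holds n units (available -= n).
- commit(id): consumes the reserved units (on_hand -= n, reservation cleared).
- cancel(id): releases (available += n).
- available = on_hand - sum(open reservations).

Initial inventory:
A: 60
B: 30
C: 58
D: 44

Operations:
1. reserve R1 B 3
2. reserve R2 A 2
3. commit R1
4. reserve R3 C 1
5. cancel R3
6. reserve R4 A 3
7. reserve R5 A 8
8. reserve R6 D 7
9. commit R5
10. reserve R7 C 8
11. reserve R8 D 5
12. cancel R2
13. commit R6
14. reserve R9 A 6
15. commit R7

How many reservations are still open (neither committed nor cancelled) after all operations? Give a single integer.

Step 1: reserve R1 B 3 -> on_hand[A=60 B=30 C=58 D=44] avail[A=60 B=27 C=58 D=44] open={R1}
Step 2: reserve R2 A 2 -> on_hand[A=60 B=30 C=58 D=44] avail[A=58 B=27 C=58 D=44] open={R1,R2}
Step 3: commit R1 -> on_hand[A=60 B=27 C=58 D=44] avail[A=58 B=27 C=58 D=44] open={R2}
Step 4: reserve R3 C 1 -> on_hand[A=60 B=27 C=58 D=44] avail[A=58 B=27 C=57 D=44] open={R2,R3}
Step 5: cancel R3 -> on_hand[A=60 B=27 C=58 D=44] avail[A=58 B=27 C=58 D=44] open={R2}
Step 6: reserve R4 A 3 -> on_hand[A=60 B=27 C=58 D=44] avail[A=55 B=27 C=58 D=44] open={R2,R4}
Step 7: reserve R5 A 8 -> on_hand[A=60 B=27 C=58 D=44] avail[A=47 B=27 C=58 D=44] open={R2,R4,R5}
Step 8: reserve R6 D 7 -> on_hand[A=60 B=27 C=58 D=44] avail[A=47 B=27 C=58 D=37] open={R2,R4,R5,R6}
Step 9: commit R5 -> on_hand[A=52 B=27 C=58 D=44] avail[A=47 B=27 C=58 D=37] open={R2,R4,R6}
Step 10: reserve R7 C 8 -> on_hand[A=52 B=27 C=58 D=44] avail[A=47 B=27 C=50 D=37] open={R2,R4,R6,R7}
Step 11: reserve R8 D 5 -> on_hand[A=52 B=27 C=58 D=44] avail[A=47 B=27 C=50 D=32] open={R2,R4,R6,R7,R8}
Step 12: cancel R2 -> on_hand[A=52 B=27 C=58 D=44] avail[A=49 B=27 C=50 D=32] open={R4,R6,R7,R8}
Step 13: commit R6 -> on_hand[A=52 B=27 C=58 D=37] avail[A=49 B=27 C=50 D=32] open={R4,R7,R8}
Step 14: reserve R9 A 6 -> on_hand[A=52 B=27 C=58 D=37] avail[A=43 B=27 C=50 D=32] open={R4,R7,R8,R9}
Step 15: commit R7 -> on_hand[A=52 B=27 C=50 D=37] avail[A=43 B=27 C=50 D=32] open={R4,R8,R9}
Open reservations: ['R4', 'R8', 'R9'] -> 3

Answer: 3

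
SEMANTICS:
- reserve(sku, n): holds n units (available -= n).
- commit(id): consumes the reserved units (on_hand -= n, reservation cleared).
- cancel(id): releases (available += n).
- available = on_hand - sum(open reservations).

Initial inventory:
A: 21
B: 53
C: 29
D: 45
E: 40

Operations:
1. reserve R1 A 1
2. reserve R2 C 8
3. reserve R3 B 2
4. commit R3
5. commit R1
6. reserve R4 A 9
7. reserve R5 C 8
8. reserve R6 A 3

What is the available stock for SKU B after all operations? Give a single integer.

Answer: 51

Derivation:
Step 1: reserve R1 A 1 -> on_hand[A=21 B=53 C=29 D=45 E=40] avail[A=20 B=53 C=29 D=45 E=40] open={R1}
Step 2: reserve R2 C 8 -> on_hand[A=21 B=53 C=29 D=45 E=40] avail[A=20 B=53 C=21 D=45 E=40] open={R1,R2}
Step 3: reserve R3 B 2 -> on_hand[A=21 B=53 C=29 D=45 E=40] avail[A=20 B=51 C=21 D=45 E=40] open={R1,R2,R3}
Step 4: commit R3 -> on_hand[A=21 B=51 C=29 D=45 E=40] avail[A=20 B=51 C=21 D=45 E=40] open={R1,R2}
Step 5: commit R1 -> on_hand[A=20 B=51 C=29 D=45 E=40] avail[A=20 B=51 C=21 D=45 E=40] open={R2}
Step 6: reserve R4 A 9 -> on_hand[A=20 B=51 C=29 D=45 E=40] avail[A=11 B=51 C=21 D=45 E=40] open={R2,R4}
Step 7: reserve R5 C 8 -> on_hand[A=20 B=51 C=29 D=45 E=40] avail[A=11 B=51 C=13 D=45 E=40] open={R2,R4,R5}
Step 8: reserve R6 A 3 -> on_hand[A=20 B=51 C=29 D=45 E=40] avail[A=8 B=51 C=13 D=45 E=40] open={R2,R4,R5,R6}
Final available[B] = 51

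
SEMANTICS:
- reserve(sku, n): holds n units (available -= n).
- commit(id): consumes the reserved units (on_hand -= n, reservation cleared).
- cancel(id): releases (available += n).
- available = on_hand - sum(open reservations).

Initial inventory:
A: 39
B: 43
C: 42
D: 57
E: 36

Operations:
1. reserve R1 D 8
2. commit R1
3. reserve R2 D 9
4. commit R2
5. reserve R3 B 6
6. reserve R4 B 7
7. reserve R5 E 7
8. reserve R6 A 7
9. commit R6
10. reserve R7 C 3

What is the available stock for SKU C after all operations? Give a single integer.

Answer: 39

Derivation:
Step 1: reserve R1 D 8 -> on_hand[A=39 B=43 C=42 D=57 E=36] avail[A=39 B=43 C=42 D=49 E=36] open={R1}
Step 2: commit R1 -> on_hand[A=39 B=43 C=42 D=49 E=36] avail[A=39 B=43 C=42 D=49 E=36] open={}
Step 3: reserve R2 D 9 -> on_hand[A=39 B=43 C=42 D=49 E=36] avail[A=39 B=43 C=42 D=40 E=36] open={R2}
Step 4: commit R2 -> on_hand[A=39 B=43 C=42 D=40 E=36] avail[A=39 B=43 C=42 D=40 E=36] open={}
Step 5: reserve R3 B 6 -> on_hand[A=39 B=43 C=42 D=40 E=36] avail[A=39 B=37 C=42 D=40 E=36] open={R3}
Step 6: reserve R4 B 7 -> on_hand[A=39 B=43 C=42 D=40 E=36] avail[A=39 B=30 C=42 D=40 E=36] open={R3,R4}
Step 7: reserve R5 E 7 -> on_hand[A=39 B=43 C=42 D=40 E=36] avail[A=39 B=30 C=42 D=40 E=29] open={R3,R4,R5}
Step 8: reserve R6 A 7 -> on_hand[A=39 B=43 C=42 D=40 E=36] avail[A=32 B=30 C=42 D=40 E=29] open={R3,R4,R5,R6}
Step 9: commit R6 -> on_hand[A=32 B=43 C=42 D=40 E=36] avail[A=32 B=30 C=42 D=40 E=29] open={R3,R4,R5}
Step 10: reserve R7 C 3 -> on_hand[A=32 B=43 C=42 D=40 E=36] avail[A=32 B=30 C=39 D=40 E=29] open={R3,R4,R5,R7}
Final available[C] = 39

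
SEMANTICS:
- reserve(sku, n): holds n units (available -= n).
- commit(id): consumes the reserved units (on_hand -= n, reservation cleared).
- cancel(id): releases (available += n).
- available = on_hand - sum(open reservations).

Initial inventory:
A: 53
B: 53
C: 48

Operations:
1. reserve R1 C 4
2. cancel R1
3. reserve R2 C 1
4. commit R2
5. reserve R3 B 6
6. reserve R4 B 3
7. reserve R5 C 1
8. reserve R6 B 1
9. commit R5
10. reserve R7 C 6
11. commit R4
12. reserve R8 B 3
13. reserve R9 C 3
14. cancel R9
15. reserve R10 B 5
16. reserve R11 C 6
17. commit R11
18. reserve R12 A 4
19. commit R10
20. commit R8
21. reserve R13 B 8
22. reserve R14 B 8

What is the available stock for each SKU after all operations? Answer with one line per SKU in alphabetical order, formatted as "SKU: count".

Answer: A: 49
B: 19
C: 34

Derivation:
Step 1: reserve R1 C 4 -> on_hand[A=53 B=53 C=48] avail[A=53 B=53 C=44] open={R1}
Step 2: cancel R1 -> on_hand[A=53 B=53 C=48] avail[A=53 B=53 C=48] open={}
Step 3: reserve R2 C 1 -> on_hand[A=53 B=53 C=48] avail[A=53 B=53 C=47] open={R2}
Step 4: commit R2 -> on_hand[A=53 B=53 C=47] avail[A=53 B=53 C=47] open={}
Step 5: reserve R3 B 6 -> on_hand[A=53 B=53 C=47] avail[A=53 B=47 C=47] open={R3}
Step 6: reserve R4 B 3 -> on_hand[A=53 B=53 C=47] avail[A=53 B=44 C=47] open={R3,R4}
Step 7: reserve R5 C 1 -> on_hand[A=53 B=53 C=47] avail[A=53 B=44 C=46] open={R3,R4,R5}
Step 8: reserve R6 B 1 -> on_hand[A=53 B=53 C=47] avail[A=53 B=43 C=46] open={R3,R4,R5,R6}
Step 9: commit R5 -> on_hand[A=53 B=53 C=46] avail[A=53 B=43 C=46] open={R3,R4,R6}
Step 10: reserve R7 C 6 -> on_hand[A=53 B=53 C=46] avail[A=53 B=43 C=40] open={R3,R4,R6,R7}
Step 11: commit R4 -> on_hand[A=53 B=50 C=46] avail[A=53 B=43 C=40] open={R3,R6,R7}
Step 12: reserve R8 B 3 -> on_hand[A=53 B=50 C=46] avail[A=53 B=40 C=40] open={R3,R6,R7,R8}
Step 13: reserve R9 C 3 -> on_hand[A=53 B=50 C=46] avail[A=53 B=40 C=37] open={R3,R6,R7,R8,R9}
Step 14: cancel R9 -> on_hand[A=53 B=50 C=46] avail[A=53 B=40 C=40] open={R3,R6,R7,R8}
Step 15: reserve R10 B 5 -> on_hand[A=53 B=50 C=46] avail[A=53 B=35 C=40] open={R10,R3,R6,R7,R8}
Step 16: reserve R11 C 6 -> on_hand[A=53 B=50 C=46] avail[A=53 B=35 C=34] open={R10,R11,R3,R6,R7,R8}
Step 17: commit R11 -> on_hand[A=53 B=50 C=40] avail[A=53 B=35 C=34] open={R10,R3,R6,R7,R8}
Step 18: reserve R12 A 4 -> on_hand[A=53 B=50 C=40] avail[A=49 B=35 C=34] open={R10,R12,R3,R6,R7,R8}
Step 19: commit R10 -> on_hand[A=53 B=45 C=40] avail[A=49 B=35 C=34] open={R12,R3,R6,R7,R8}
Step 20: commit R8 -> on_hand[A=53 B=42 C=40] avail[A=49 B=35 C=34] open={R12,R3,R6,R7}
Step 21: reserve R13 B 8 -> on_hand[A=53 B=42 C=40] avail[A=49 B=27 C=34] open={R12,R13,R3,R6,R7}
Step 22: reserve R14 B 8 -> on_hand[A=53 B=42 C=40] avail[A=49 B=19 C=34] open={R12,R13,R14,R3,R6,R7}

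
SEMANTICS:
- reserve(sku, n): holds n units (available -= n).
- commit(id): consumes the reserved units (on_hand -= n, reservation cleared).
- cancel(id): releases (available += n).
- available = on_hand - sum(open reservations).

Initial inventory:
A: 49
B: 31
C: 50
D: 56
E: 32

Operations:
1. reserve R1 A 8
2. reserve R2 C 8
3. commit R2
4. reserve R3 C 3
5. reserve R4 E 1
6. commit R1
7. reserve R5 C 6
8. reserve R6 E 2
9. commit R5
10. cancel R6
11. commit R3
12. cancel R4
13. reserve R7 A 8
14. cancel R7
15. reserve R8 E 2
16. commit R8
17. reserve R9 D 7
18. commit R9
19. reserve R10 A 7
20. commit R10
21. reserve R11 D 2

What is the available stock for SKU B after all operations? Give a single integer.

Step 1: reserve R1 A 8 -> on_hand[A=49 B=31 C=50 D=56 E=32] avail[A=41 B=31 C=50 D=56 E=32] open={R1}
Step 2: reserve R2 C 8 -> on_hand[A=49 B=31 C=50 D=56 E=32] avail[A=41 B=31 C=42 D=56 E=32] open={R1,R2}
Step 3: commit R2 -> on_hand[A=49 B=31 C=42 D=56 E=32] avail[A=41 B=31 C=42 D=56 E=32] open={R1}
Step 4: reserve R3 C 3 -> on_hand[A=49 B=31 C=42 D=56 E=32] avail[A=41 B=31 C=39 D=56 E=32] open={R1,R3}
Step 5: reserve R4 E 1 -> on_hand[A=49 B=31 C=42 D=56 E=32] avail[A=41 B=31 C=39 D=56 E=31] open={R1,R3,R4}
Step 6: commit R1 -> on_hand[A=41 B=31 C=42 D=56 E=32] avail[A=41 B=31 C=39 D=56 E=31] open={R3,R4}
Step 7: reserve R5 C 6 -> on_hand[A=41 B=31 C=42 D=56 E=32] avail[A=41 B=31 C=33 D=56 E=31] open={R3,R4,R5}
Step 8: reserve R6 E 2 -> on_hand[A=41 B=31 C=42 D=56 E=32] avail[A=41 B=31 C=33 D=56 E=29] open={R3,R4,R5,R6}
Step 9: commit R5 -> on_hand[A=41 B=31 C=36 D=56 E=32] avail[A=41 B=31 C=33 D=56 E=29] open={R3,R4,R6}
Step 10: cancel R6 -> on_hand[A=41 B=31 C=36 D=56 E=32] avail[A=41 B=31 C=33 D=56 E=31] open={R3,R4}
Step 11: commit R3 -> on_hand[A=41 B=31 C=33 D=56 E=32] avail[A=41 B=31 C=33 D=56 E=31] open={R4}
Step 12: cancel R4 -> on_hand[A=41 B=31 C=33 D=56 E=32] avail[A=41 B=31 C=33 D=56 E=32] open={}
Step 13: reserve R7 A 8 -> on_hand[A=41 B=31 C=33 D=56 E=32] avail[A=33 B=31 C=33 D=56 E=32] open={R7}
Step 14: cancel R7 -> on_hand[A=41 B=31 C=33 D=56 E=32] avail[A=41 B=31 C=33 D=56 E=32] open={}
Step 15: reserve R8 E 2 -> on_hand[A=41 B=31 C=33 D=56 E=32] avail[A=41 B=31 C=33 D=56 E=30] open={R8}
Step 16: commit R8 -> on_hand[A=41 B=31 C=33 D=56 E=30] avail[A=41 B=31 C=33 D=56 E=30] open={}
Step 17: reserve R9 D 7 -> on_hand[A=41 B=31 C=33 D=56 E=30] avail[A=41 B=31 C=33 D=49 E=30] open={R9}
Step 18: commit R9 -> on_hand[A=41 B=31 C=33 D=49 E=30] avail[A=41 B=31 C=33 D=49 E=30] open={}
Step 19: reserve R10 A 7 -> on_hand[A=41 B=31 C=33 D=49 E=30] avail[A=34 B=31 C=33 D=49 E=30] open={R10}
Step 20: commit R10 -> on_hand[A=34 B=31 C=33 D=49 E=30] avail[A=34 B=31 C=33 D=49 E=30] open={}
Step 21: reserve R11 D 2 -> on_hand[A=34 B=31 C=33 D=49 E=30] avail[A=34 B=31 C=33 D=47 E=30] open={R11}
Final available[B] = 31

Answer: 31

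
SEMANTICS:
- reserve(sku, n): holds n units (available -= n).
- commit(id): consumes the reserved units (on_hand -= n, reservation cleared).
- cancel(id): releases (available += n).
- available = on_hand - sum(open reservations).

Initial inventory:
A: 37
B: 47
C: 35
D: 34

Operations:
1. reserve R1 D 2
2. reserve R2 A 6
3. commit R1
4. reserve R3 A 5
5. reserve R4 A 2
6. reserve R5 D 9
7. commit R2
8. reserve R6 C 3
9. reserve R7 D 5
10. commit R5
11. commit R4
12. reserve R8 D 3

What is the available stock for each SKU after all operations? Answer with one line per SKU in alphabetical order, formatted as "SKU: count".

Answer: A: 24
B: 47
C: 32
D: 15

Derivation:
Step 1: reserve R1 D 2 -> on_hand[A=37 B=47 C=35 D=34] avail[A=37 B=47 C=35 D=32] open={R1}
Step 2: reserve R2 A 6 -> on_hand[A=37 B=47 C=35 D=34] avail[A=31 B=47 C=35 D=32] open={R1,R2}
Step 3: commit R1 -> on_hand[A=37 B=47 C=35 D=32] avail[A=31 B=47 C=35 D=32] open={R2}
Step 4: reserve R3 A 5 -> on_hand[A=37 B=47 C=35 D=32] avail[A=26 B=47 C=35 D=32] open={R2,R3}
Step 5: reserve R4 A 2 -> on_hand[A=37 B=47 C=35 D=32] avail[A=24 B=47 C=35 D=32] open={R2,R3,R4}
Step 6: reserve R5 D 9 -> on_hand[A=37 B=47 C=35 D=32] avail[A=24 B=47 C=35 D=23] open={R2,R3,R4,R5}
Step 7: commit R2 -> on_hand[A=31 B=47 C=35 D=32] avail[A=24 B=47 C=35 D=23] open={R3,R4,R5}
Step 8: reserve R6 C 3 -> on_hand[A=31 B=47 C=35 D=32] avail[A=24 B=47 C=32 D=23] open={R3,R4,R5,R6}
Step 9: reserve R7 D 5 -> on_hand[A=31 B=47 C=35 D=32] avail[A=24 B=47 C=32 D=18] open={R3,R4,R5,R6,R7}
Step 10: commit R5 -> on_hand[A=31 B=47 C=35 D=23] avail[A=24 B=47 C=32 D=18] open={R3,R4,R6,R7}
Step 11: commit R4 -> on_hand[A=29 B=47 C=35 D=23] avail[A=24 B=47 C=32 D=18] open={R3,R6,R7}
Step 12: reserve R8 D 3 -> on_hand[A=29 B=47 C=35 D=23] avail[A=24 B=47 C=32 D=15] open={R3,R6,R7,R8}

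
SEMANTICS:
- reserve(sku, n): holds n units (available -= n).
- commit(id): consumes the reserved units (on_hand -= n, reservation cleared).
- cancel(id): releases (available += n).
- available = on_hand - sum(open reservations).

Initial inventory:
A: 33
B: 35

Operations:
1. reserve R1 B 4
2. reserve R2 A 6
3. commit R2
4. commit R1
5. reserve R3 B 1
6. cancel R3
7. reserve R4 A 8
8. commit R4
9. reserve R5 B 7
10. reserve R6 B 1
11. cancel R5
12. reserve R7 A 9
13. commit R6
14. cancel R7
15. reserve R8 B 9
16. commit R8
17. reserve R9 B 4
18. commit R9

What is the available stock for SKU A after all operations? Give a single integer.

Step 1: reserve R1 B 4 -> on_hand[A=33 B=35] avail[A=33 B=31] open={R1}
Step 2: reserve R2 A 6 -> on_hand[A=33 B=35] avail[A=27 B=31] open={R1,R2}
Step 3: commit R2 -> on_hand[A=27 B=35] avail[A=27 B=31] open={R1}
Step 4: commit R1 -> on_hand[A=27 B=31] avail[A=27 B=31] open={}
Step 5: reserve R3 B 1 -> on_hand[A=27 B=31] avail[A=27 B=30] open={R3}
Step 6: cancel R3 -> on_hand[A=27 B=31] avail[A=27 B=31] open={}
Step 7: reserve R4 A 8 -> on_hand[A=27 B=31] avail[A=19 B=31] open={R4}
Step 8: commit R4 -> on_hand[A=19 B=31] avail[A=19 B=31] open={}
Step 9: reserve R5 B 7 -> on_hand[A=19 B=31] avail[A=19 B=24] open={R5}
Step 10: reserve R6 B 1 -> on_hand[A=19 B=31] avail[A=19 B=23] open={R5,R6}
Step 11: cancel R5 -> on_hand[A=19 B=31] avail[A=19 B=30] open={R6}
Step 12: reserve R7 A 9 -> on_hand[A=19 B=31] avail[A=10 B=30] open={R6,R7}
Step 13: commit R6 -> on_hand[A=19 B=30] avail[A=10 B=30] open={R7}
Step 14: cancel R7 -> on_hand[A=19 B=30] avail[A=19 B=30] open={}
Step 15: reserve R8 B 9 -> on_hand[A=19 B=30] avail[A=19 B=21] open={R8}
Step 16: commit R8 -> on_hand[A=19 B=21] avail[A=19 B=21] open={}
Step 17: reserve R9 B 4 -> on_hand[A=19 B=21] avail[A=19 B=17] open={R9}
Step 18: commit R9 -> on_hand[A=19 B=17] avail[A=19 B=17] open={}
Final available[A] = 19

Answer: 19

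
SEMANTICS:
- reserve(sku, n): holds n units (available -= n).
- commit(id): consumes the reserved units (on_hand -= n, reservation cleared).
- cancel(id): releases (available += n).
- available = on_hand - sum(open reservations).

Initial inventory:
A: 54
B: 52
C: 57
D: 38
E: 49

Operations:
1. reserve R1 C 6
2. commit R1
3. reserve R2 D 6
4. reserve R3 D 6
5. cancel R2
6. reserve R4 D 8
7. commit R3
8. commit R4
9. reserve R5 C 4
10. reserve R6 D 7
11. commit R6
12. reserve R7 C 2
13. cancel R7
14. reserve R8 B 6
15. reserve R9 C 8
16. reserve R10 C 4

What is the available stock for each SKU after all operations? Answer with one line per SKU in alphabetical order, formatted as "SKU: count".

Answer: A: 54
B: 46
C: 35
D: 17
E: 49

Derivation:
Step 1: reserve R1 C 6 -> on_hand[A=54 B=52 C=57 D=38 E=49] avail[A=54 B=52 C=51 D=38 E=49] open={R1}
Step 2: commit R1 -> on_hand[A=54 B=52 C=51 D=38 E=49] avail[A=54 B=52 C=51 D=38 E=49] open={}
Step 3: reserve R2 D 6 -> on_hand[A=54 B=52 C=51 D=38 E=49] avail[A=54 B=52 C=51 D=32 E=49] open={R2}
Step 4: reserve R3 D 6 -> on_hand[A=54 B=52 C=51 D=38 E=49] avail[A=54 B=52 C=51 D=26 E=49] open={R2,R3}
Step 5: cancel R2 -> on_hand[A=54 B=52 C=51 D=38 E=49] avail[A=54 B=52 C=51 D=32 E=49] open={R3}
Step 6: reserve R4 D 8 -> on_hand[A=54 B=52 C=51 D=38 E=49] avail[A=54 B=52 C=51 D=24 E=49] open={R3,R4}
Step 7: commit R3 -> on_hand[A=54 B=52 C=51 D=32 E=49] avail[A=54 B=52 C=51 D=24 E=49] open={R4}
Step 8: commit R4 -> on_hand[A=54 B=52 C=51 D=24 E=49] avail[A=54 B=52 C=51 D=24 E=49] open={}
Step 9: reserve R5 C 4 -> on_hand[A=54 B=52 C=51 D=24 E=49] avail[A=54 B=52 C=47 D=24 E=49] open={R5}
Step 10: reserve R6 D 7 -> on_hand[A=54 B=52 C=51 D=24 E=49] avail[A=54 B=52 C=47 D=17 E=49] open={R5,R6}
Step 11: commit R6 -> on_hand[A=54 B=52 C=51 D=17 E=49] avail[A=54 B=52 C=47 D=17 E=49] open={R5}
Step 12: reserve R7 C 2 -> on_hand[A=54 B=52 C=51 D=17 E=49] avail[A=54 B=52 C=45 D=17 E=49] open={R5,R7}
Step 13: cancel R7 -> on_hand[A=54 B=52 C=51 D=17 E=49] avail[A=54 B=52 C=47 D=17 E=49] open={R5}
Step 14: reserve R8 B 6 -> on_hand[A=54 B=52 C=51 D=17 E=49] avail[A=54 B=46 C=47 D=17 E=49] open={R5,R8}
Step 15: reserve R9 C 8 -> on_hand[A=54 B=52 C=51 D=17 E=49] avail[A=54 B=46 C=39 D=17 E=49] open={R5,R8,R9}
Step 16: reserve R10 C 4 -> on_hand[A=54 B=52 C=51 D=17 E=49] avail[A=54 B=46 C=35 D=17 E=49] open={R10,R5,R8,R9}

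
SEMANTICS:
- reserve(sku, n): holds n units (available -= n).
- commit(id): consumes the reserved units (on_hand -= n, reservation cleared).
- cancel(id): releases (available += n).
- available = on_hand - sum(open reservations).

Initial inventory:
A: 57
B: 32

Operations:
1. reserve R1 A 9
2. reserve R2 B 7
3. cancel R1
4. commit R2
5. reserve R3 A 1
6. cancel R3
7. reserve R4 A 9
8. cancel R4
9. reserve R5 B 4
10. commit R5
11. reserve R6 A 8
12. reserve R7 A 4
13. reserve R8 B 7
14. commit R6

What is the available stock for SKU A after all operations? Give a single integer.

Step 1: reserve R1 A 9 -> on_hand[A=57 B=32] avail[A=48 B=32] open={R1}
Step 2: reserve R2 B 7 -> on_hand[A=57 B=32] avail[A=48 B=25] open={R1,R2}
Step 3: cancel R1 -> on_hand[A=57 B=32] avail[A=57 B=25] open={R2}
Step 4: commit R2 -> on_hand[A=57 B=25] avail[A=57 B=25] open={}
Step 5: reserve R3 A 1 -> on_hand[A=57 B=25] avail[A=56 B=25] open={R3}
Step 6: cancel R3 -> on_hand[A=57 B=25] avail[A=57 B=25] open={}
Step 7: reserve R4 A 9 -> on_hand[A=57 B=25] avail[A=48 B=25] open={R4}
Step 8: cancel R4 -> on_hand[A=57 B=25] avail[A=57 B=25] open={}
Step 9: reserve R5 B 4 -> on_hand[A=57 B=25] avail[A=57 B=21] open={R5}
Step 10: commit R5 -> on_hand[A=57 B=21] avail[A=57 B=21] open={}
Step 11: reserve R6 A 8 -> on_hand[A=57 B=21] avail[A=49 B=21] open={R6}
Step 12: reserve R7 A 4 -> on_hand[A=57 B=21] avail[A=45 B=21] open={R6,R7}
Step 13: reserve R8 B 7 -> on_hand[A=57 B=21] avail[A=45 B=14] open={R6,R7,R8}
Step 14: commit R6 -> on_hand[A=49 B=21] avail[A=45 B=14] open={R7,R8}
Final available[A] = 45

Answer: 45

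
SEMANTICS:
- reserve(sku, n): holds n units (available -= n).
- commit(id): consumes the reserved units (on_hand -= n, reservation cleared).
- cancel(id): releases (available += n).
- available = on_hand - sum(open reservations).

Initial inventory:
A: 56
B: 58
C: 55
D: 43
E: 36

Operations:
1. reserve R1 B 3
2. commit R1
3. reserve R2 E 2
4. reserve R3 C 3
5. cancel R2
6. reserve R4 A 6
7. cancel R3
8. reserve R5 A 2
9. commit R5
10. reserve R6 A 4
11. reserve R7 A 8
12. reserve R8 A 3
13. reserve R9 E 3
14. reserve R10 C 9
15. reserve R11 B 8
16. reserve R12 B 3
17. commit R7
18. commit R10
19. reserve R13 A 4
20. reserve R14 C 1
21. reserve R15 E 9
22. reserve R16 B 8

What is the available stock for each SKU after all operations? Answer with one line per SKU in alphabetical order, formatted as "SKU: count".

Step 1: reserve R1 B 3 -> on_hand[A=56 B=58 C=55 D=43 E=36] avail[A=56 B=55 C=55 D=43 E=36] open={R1}
Step 2: commit R1 -> on_hand[A=56 B=55 C=55 D=43 E=36] avail[A=56 B=55 C=55 D=43 E=36] open={}
Step 3: reserve R2 E 2 -> on_hand[A=56 B=55 C=55 D=43 E=36] avail[A=56 B=55 C=55 D=43 E=34] open={R2}
Step 4: reserve R3 C 3 -> on_hand[A=56 B=55 C=55 D=43 E=36] avail[A=56 B=55 C=52 D=43 E=34] open={R2,R3}
Step 5: cancel R2 -> on_hand[A=56 B=55 C=55 D=43 E=36] avail[A=56 B=55 C=52 D=43 E=36] open={R3}
Step 6: reserve R4 A 6 -> on_hand[A=56 B=55 C=55 D=43 E=36] avail[A=50 B=55 C=52 D=43 E=36] open={R3,R4}
Step 7: cancel R3 -> on_hand[A=56 B=55 C=55 D=43 E=36] avail[A=50 B=55 C=55 D=43 E=36] open={R4}
Step 8: reserve R5 A 2 -> on_hand[A=56 B=55 C=55 D=43 E=36] avail[A=48 B=55 C=55 D=43 E=36] open={R4,R5}
Step 9: commit R5 -> on_hand[A=54 B=55 C=55 D=43 E=36] avail[A=48 B=55 C=55 D=43 E=36] open={R4}
Step 10: reserve R6 A 4 -> on_hand[A=54 B=55 C=55 D=43 E=36] avail[A=44 B=55 C=55 D=43 E=36] open={R4,R6}
Step 11: reserve R7 A 8 -> on_hand[A=54 B=55 C=55 D=43 E=36] avail[A=36 B=55 C=55 D=43 E=36] open={R4,R6,R7}
Step 12: reserve R8 A 3 -> on_hand[A=54 B=55 C=55 D=43 E=36] avail[A=33 B=55 C=55 D=43 E=36] open={R4,R6,R7,R8}
Step 13: reserve R9 E 3 -> on_hand[A=54 B=55 C=55 D=43 E=36] avail[A=33 B=55 C=55 D=43 E=33] open={R4,R6,R7,R8,R9}
Step 14: reserve R10 C 9 -> on_hand[A=54 B=55 C=55 D=43 E=36] avail[A=33 B=55 C=46 D=43 E=33] open={R10,R4,R6,R7,R8,R9}
Step 15: reserve R11 B 8 -> on_hand[A=54 B=55 C=55 D=43 E=36] avail[A=33 B=47 C=46 D=43 E=33] open={R10,R11,R4,R6,R7,R8,R9}
Step 16: reserve R12 B 3 -> on_hand[A=54 B=55 C=55 D=43 E=36] avail[A=33 B=44 C=46 D=43 E=33] open={R10,R11,R12,R4,R6,R7,R8,R9}
Step 17: commit R7 -> on_hand[A=46 B=55 C=55 D=43 E=36] avail[A=33 B=44 C=46 D=43 E=33] open={R10,R11,R12,R4,R6,R8,R9}
Step 18: commit R10 -> on_hand[A=46 B=55 C=46 D=43 E=36] avail[A=33 B=44 C=46 D=43 E=33] open={R11,R12,R4,R6,R8,R9}
Step 19: reserve R13 A 4 -> on_hand[A=46 B=55 C=46 D=43 E=36] avail[A=29 B=44 C=46 D=43 E=33] open={R11,R12,R13,R4,R6,R8,R9}
Step 20: reserve R14 C 1 -> on_hand[A=46 B=55 C=46 D=43 E=36] avail[A=29 B=44 C=45 D=43 E=33] open={R11,R12,R13,R14,R4,R6,R8,R9}
Step 21: reserve R15 E 9 -> on_hand[A=46 B=55 C=46 D=43 E=36] avail[A=29 B=44 C=45 D=43 E=24] open={R11,R12,R13,R14,R15,R4,R6,R8,R9}
Step 22: reserve R16 B 8 -> on_hand[A=46 B=55 C=46 D=43 E=36] avail[A=29 B=36 C=45 D=43 E=24] open={R11,R12,R13,R14,R15,R16,R4,R6,R8,R9}

Answer: A: 29
B: 36
C: 45
D: 43
E: 24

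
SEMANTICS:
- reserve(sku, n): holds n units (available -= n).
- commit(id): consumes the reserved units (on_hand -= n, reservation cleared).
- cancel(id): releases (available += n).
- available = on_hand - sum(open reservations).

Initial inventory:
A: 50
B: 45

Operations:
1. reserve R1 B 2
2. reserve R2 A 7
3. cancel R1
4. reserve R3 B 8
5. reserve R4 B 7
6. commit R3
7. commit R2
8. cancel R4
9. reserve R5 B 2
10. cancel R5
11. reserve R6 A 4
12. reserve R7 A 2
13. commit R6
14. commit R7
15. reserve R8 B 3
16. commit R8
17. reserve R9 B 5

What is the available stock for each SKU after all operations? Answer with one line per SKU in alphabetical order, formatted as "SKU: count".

Step 1: reserve R1 B 2 -> on_hand[A=50 B=45] avail[A=50 B=43] open={R1}
Step 2: reserve R2 A 7 -> on_hand[A=50 B=45] avail[A=43 B=43] open={R1,R2}
Step 3: cancel R1 -> on_hand[A=50 B=45] avail[A=43 B=45] open={R2}
Step 4: reserve R3 B 8 -> on_hand[A=50 B=45] avail[A=43 B=37] open={R2,R3}
Step 5: reserve R4 B 7 -> on_hand[A=50 B=45] avail[A=43 B=30] open={R2,R3,R4}
Step 6: commit R3 -> on_hand[A=50 B=37] avail[A=43 B=30] open={R2,R4}
Step 7: commit R2 -> on_hand[A=43 B=37] avail[A=43 B=30] open={R4}
Step 8: cancel R4 -> on_hand[A=43 B=37] avail[A=43 B=37] open={}
Step 9: reserve R5 B 2 -> on_hand[A=43 B=37] avail[A=43 B=35] open={R5}
Step 10: cancel R5 -> on_hand[A=43 B=37] avail[A=43 B=37] open={}
Step 11: reserve R6 A 4 -> on_hand[A=43 B=37] avail[A=39 B=37] open={R6}
Step 12: reserve R7 A 2 -> on_hand[A=43 B=37] avail[A=37 B=37] open={R6,R7}
Step 13: commit R6 -> on_hand[A=39 B=37] avail[A=37 B=37] open={R7}
Step 14: commit R7 -> on_hand[A=37 B=37] avail[A=37 B=37] open={}
Step 15: reserve R8 B 3 -> on_hand[A=37 B=37] avail[A=37 B=34] open={R8}
Step 16: commit R8 -> on_hand[A=37 B=34] avail[A=37 B=34] open={}
Step 17: reserve R9 B 5 -> on_hand[A=37 B=34] avail[A=37 B=29] open={R9}

Answer: A: 37
B: 29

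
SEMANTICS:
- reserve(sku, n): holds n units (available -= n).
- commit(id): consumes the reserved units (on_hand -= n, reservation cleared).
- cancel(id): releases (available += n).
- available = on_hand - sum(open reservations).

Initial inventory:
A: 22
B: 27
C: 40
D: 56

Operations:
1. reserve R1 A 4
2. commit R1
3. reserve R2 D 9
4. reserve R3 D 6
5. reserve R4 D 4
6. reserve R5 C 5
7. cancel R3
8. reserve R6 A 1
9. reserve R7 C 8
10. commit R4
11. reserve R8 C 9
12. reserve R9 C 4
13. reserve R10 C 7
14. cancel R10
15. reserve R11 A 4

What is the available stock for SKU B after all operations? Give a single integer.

Answer: 27

Derivation:
Step 1: reserve R1 A 4 -> on_hand[A=22 B=27 C=40 D=56] avail[A=18 B=27 C=40 D=56] open={R1}
Step 2: commit R1 -> on_hand[A=18 B=27 C=40 D=56] avail[A=18 B=27 C=40 D=56] open={}
Step 3: reserve R2 D 9 -> on_hand[A=18 B=27 C=40 D=56] avail[A=18 B=27 C=40 D=47] open={R2}
Step 4: reserve R3 D 6 -> on_hand[A=18 B=27 C=40 D=56] avail[A=18 B=27 C=40 D=41] open={R2,R3}
Step 5: reserve R4 D 4 -> on_hand[A=18 B=27 C=40 D=56] avail[A=18 B=27 C=40 D=37] open={R2,R3,R4}
Step 6: reserve R5 C 5 -> on_hand[A=18 B=27 C=40 D=56] avail[A=18 B=27 C=35 D=37] open={R2,R3,R4,R5}
Step 7: cancel R3 -> on_hand[A=18 B=27 C=40 D=56] avail[A=18 B=27 C=35 D=43] open={R2,R4,R5}
Step 8: reserve R6 A 1 -> on_hand[A=18 B=27 C=40 D=56] avail[A=17 B=27 C=35 D=43] open={R2,R4,R5,R6}
Step 9: reserve R7 C 8 -> on_hand[A=18 B=27 C=40 D=56] avail[A=17 B=27 C=27 D=43] open={R2,R4,R5,R6,R7}
Step 10: commit R4 -> on_hand[A=18 B=27 C=40 D=52] avail[A=17 B=27 C=27 D=43] open={R2,R5,R6,R7}
Step 11: reserve R8 C 9 -> on_hand[A=18 B=27 C=40 D=52] avail[A=17 B=27 C=18 D=43] open={R2,R5,R6,R7,R8}
Step 12: reserve R9 C 4 -> on_hand[A=18 B=27 C=40 D=52] avail[A=17 B=27 C=14 D=43] open={R2,R5,R6,R7,R8,R9}
Step 13: reserve R10 C 7 -> on_hand[A=18 B=27 C=40 D=52] avail[A=17 B=27 C=7 D=43] open={R10,R2,R5,R6,R7,R8,R9}
Step 14: cancel R10 -> on_hand[A=18 B=27 C=40 D=52] avail[A=17 B=27 C=14 D=43] open={R2,R5,R6,R7,R8,R9}
Step 15: reserve R11 A 4 -> on_hand[A=18 B=27 C=40 D=52] avail[A=13 B=27 C=14 D=43] open={R11,R2,R5,R6,R7,R8,R9}
Final available[B] = 27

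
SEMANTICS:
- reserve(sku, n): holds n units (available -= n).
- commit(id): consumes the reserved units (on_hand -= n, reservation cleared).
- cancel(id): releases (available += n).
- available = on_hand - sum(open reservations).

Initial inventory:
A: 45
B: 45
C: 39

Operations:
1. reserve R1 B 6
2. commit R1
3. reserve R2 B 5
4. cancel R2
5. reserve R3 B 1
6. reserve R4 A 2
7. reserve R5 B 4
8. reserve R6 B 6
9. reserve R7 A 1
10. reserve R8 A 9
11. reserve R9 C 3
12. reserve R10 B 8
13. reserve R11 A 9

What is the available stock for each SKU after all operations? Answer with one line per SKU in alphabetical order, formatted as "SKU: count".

Answer: A: 24
B: 20
C: 36

Derivation:
Step 1: reserve R1 B 6 -> on_hand[A=45 B=45 C=39] avail[A=45 B=39 C=39] open={R1}
Step 2: commit R1 -> on_hand[A=45 B=39 C=39] avail[A=45 B=39 C=39] open={}
Step 3: reserve R2 B 5 -> on_hand[A=45 B=39 C=39] avail[A=45 B=34 C=39] open={R2}
Step 4: cancel R2 -> on_hand[A=45 B=39 C=39] avail[A=45 B=39 C=39] open={}
Step 5: reserve R3 B 1 -> on_hand[A=45 B=39 C=39] avail[A=45 B=38 C=39] open={R3}
Step 6: reserve R4 A 2 -> on_hand[A=45 B=39 C=39] avail[A=43 B=38 C=39] open={R3,R4}
Step 7: reserve R5 B 4 -> on_hand[A=45 B=39 C=39] avail[A=43 B=34 C=39] open={R3,R4,R5}
Step 8: reserve R6 B 6 -> on_hand[A=45 B=39 C=39] avail[A=43 B=28 C=39] open={R3,R4,R5,R6}
Step 9: reserve R7 A 1 -> on_hand[A=45 B=39 C=39] avail[A=42 B=28 C=39] open={R3,R4,R5,R6,R7}
Step 10: reserve R8 A 9 -> on_hand[A=45 B=39 C=39] avail[A=33 B=28 C=39] open={R3,R4,R5,R6,R7,R8}
Step 11: reserve R9 C 3 -> on_hand[A=45 B=39 C=39] avail[A=33 B=28 C=36] open={R3,R4,R5,R6,R7,R8,R9}
Step 12: reserve R10 B 8 -> on_hand[A=45 B=39 C=39] avail[A=33 B=20 C=36] open={R10,R3,R4,R5,R6,R7,R8,R9}
Step 13: reserve R11 A 9 -> on_hand[A=45 B=39 C=39] avail[A=24 B=20 C=36] open={R10,R11,R3,R4,R5,R6,R7,R8,R9}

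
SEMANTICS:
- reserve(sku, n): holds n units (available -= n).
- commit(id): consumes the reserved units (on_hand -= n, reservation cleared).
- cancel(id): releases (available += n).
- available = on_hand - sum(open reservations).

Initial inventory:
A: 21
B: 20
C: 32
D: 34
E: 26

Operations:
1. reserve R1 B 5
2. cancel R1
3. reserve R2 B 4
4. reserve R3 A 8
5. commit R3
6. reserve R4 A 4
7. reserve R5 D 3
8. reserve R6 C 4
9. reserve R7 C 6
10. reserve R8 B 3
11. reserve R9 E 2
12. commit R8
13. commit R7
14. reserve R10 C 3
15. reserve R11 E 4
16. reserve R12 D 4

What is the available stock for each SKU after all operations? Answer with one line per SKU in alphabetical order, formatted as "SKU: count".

Answer: A: 9
B: 13
C: 19
D: 27
E: 20

Derivation:
Step 1: reserve R1 B 5 -> on_hand[A=21 B=20 C=32 D=34 E=26] avail[A=21 B=15 C=32 D=34 E=26] open={R1}
Step 2: cancel R1 -> on_hand[A=21 B=20 C=32 D=34 E=26] avail[A=21 B=20 C=32 D=34 E=26] open={}
Step 3: reserve R2 B 4 -> on_hand[A=21 B=20 C=32 D=34 E=26] avail[A=21 B=16 C=32 D=34 E=26] open={R2}
Step 4: reserve R3 A 8 -> on_hand[A=21 B=20 C=32 D=34 E=26] avail[A=13 B=16 C=32 D=34 E=26] open={R2,R3}
Step 5: commit R3 -> on_hand[A=13 B=20 C=32 D=34 E=26] avail[A=13 B=16 C=32 D=34 E=26] open={R2}
Step 6: reserve R4 A 4 -> on_hand[A=13 B=20 C=32 D=34 E=26] avail[A=9 B=16 C=32 D=34 E=26] open={R2,R4}
Step 7: reserve R5 D 3 -> on_hand[A=13 B=20 C=32 D=34 E=26] avail[A=9 B=16 C=32 D=31 E=26] open={R2,R4,R5}
Step 8: reserve R6 C 4 -> on_hand[A=13 B=20 C=32 D=34 E=26] avail[A=9 B=16 C=28 D=31 E=26] open={R2,R4,R5,R6}
Step 9: reserve R7 C 6 -> on_hand[A=13 B=20 C=32 D=34 E=26] avail[A=9 B=16 C=22 D=31 E=26] open={R2,R4,R5,R6,R7}
Step 10: reserve R8 B 3 -> on_hand[A=13 B=20 C=32 D=34 E=26] avail[A=9 B=13 C=22 D=31 E=26] open={R2,R4,R5,R6,R7,R8}
Step 11: reserve R9 E 2 -> on_hand[A=13 B=20 C=32 D=34 E=26] avail[A=9 B=13 C=22 D=31 E=24] open={R2,R4,R5,R6,R7,R8,R9}
Step 12: commit R8 -> on_hand[A=13 B=17 C=32 D=34 E=26] avail[A=9 B=13 C=22 D=31 E=24] open={R2,R4,R5,R6,R7,R9}
Step 13: commit R7 -> on_hand[A=13 B=17 C=26 D=34 E=26] avail[A=9 B=13 C=22 D=31 E=24] open={R2,R4,R5,R6,R9}
Step 14: reserve R10 C 3 -> on_hand[A=13 B=17 C=26 D=34 E=26] avail[A=9 B=13 C=19 D=31 E=24] open={R10,R2,R4,R5,R6,R9}
Step 15: reserve R11 E 4 -> on_hand[A=13 B=17 C=26 D=34 E=26] avail[A=9 B=13 C=19 D=31 E=20] open={R10,R11,R2,R4,R5,R6,R9}
Step 16: reserve R12 D 4 -> on_hand[A=13 B=17 C=26 D=34 E=26] avail[A=9 B=13 C=19 D=27 E=20] open={R10,R11,R12,R2,R4,R5,R6,R9}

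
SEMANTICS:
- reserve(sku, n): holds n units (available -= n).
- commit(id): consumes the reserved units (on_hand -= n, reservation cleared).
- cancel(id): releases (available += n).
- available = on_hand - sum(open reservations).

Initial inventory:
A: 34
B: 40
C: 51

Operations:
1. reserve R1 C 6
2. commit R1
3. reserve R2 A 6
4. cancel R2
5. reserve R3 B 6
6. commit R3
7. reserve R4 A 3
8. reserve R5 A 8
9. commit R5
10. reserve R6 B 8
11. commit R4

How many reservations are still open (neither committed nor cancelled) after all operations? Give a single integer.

Step 1: reserve R1 C 6 -> on_hand[A=34 B=40 C=51] avail[A=34 B=40 C=45] open={R1}
Step 2: commit R1 -> on_hand[A=34 B=40 C=45] avail[A=34 B=40 C=45] open={}
Step 3: reserve R2 A 6 -> on_hand[A=34 B=40 C=45] avail[A=28 B=40 C=45] open={R2}
Step 4: cancel R2 -> on_hand[A=34 B=40 C=45] avail[A=34 B=40 C=45] open={}
Step 5: reserve R3 B 6 -> on_hand[A=34 B=40 C=45] avail[A=34 B=34 C=45] open={R3}
Step 6: commit R3 -> on_hand[A=34 B=34 C=45] avail[A=34 B=34 C=45] open={}
Step 7: reserve R4 A 3 -> on_hand[A=34 B=34 C=45] avail[A=31 B=34 C=45] open={R4}
Step 8: reserve R5 A 8 -> on_hand[A=34 B=34 C=45] avail[A=23 B=34 C=45] open={R4,R5}
Step 9: commit R5 -> on_hand[A=26 B=34 C=45] avail[A=23 B=34 C=45] open={R4}
Step 10: reserve R6 B 8 -> on_hand[A=26 B=34 C=45] avail[A=23 B=26 C=45] open={R4,R6}
Step 11: commit R4 -> on_hand[A=23 B=34 C=45] avail[A=23 B=26 C=45] open={R6}
Open reservations: ['R6'] -> 1

Answer: 1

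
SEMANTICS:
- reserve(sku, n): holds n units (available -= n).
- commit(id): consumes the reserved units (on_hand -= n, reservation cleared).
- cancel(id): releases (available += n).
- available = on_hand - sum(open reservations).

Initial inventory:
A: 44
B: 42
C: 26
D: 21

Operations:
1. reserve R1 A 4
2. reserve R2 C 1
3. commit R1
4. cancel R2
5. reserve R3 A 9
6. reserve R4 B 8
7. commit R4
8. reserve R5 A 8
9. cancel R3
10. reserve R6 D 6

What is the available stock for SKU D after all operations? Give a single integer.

Answer: 15

Derivation:
Step 1: reserve R1 A 4 -> on_hand[A=44 B=42 C=26 D=21] avail[A=40 B=42 C=26 D=21] open={R1}
Step 2: reserve R2 C 1 -> on_hand[A=44 B=42 C=26 D=21] avail[A=40 B=42 C=25 D=21] open={R1,R2}
Step 3: commit R1 -> on_hand[A=40 B=42 C=26 D=21] avail[A=40 B=42 C=25 D=21] open={R2}
Step 4: cancel R2 -> on_hand[A=40 B=42 C=26 D=21] avail[A=40 B=42 C=26 D=21] open={}
Step 5: reserve R3 A 9 -> on_hand[A=40 B=42 C=26 D=21] avail[A=31 B=42 C=26 D=21] open={R3}
Step 6: reserve R4 B 8 -> on_hand[A=40 B=42 C=26 D=21] avail[A=31 B=34 C=26 D=21] open={R3,R4}
Step 7: commit R4 -> on_hand[A=40 B=34 C=26 D=21] avail[A=31 B=34 C=26 D=21] open={R3}
Step 8: reserve R5 A 8 -> on_hand[A=40 B=34 C=26 D=21] avail[A=23 B=34 C=26 D=21] open={R3,R5}
Step 9: cancel R3 -> on_hand[A=40 B=34 C=26 D=21] avail[A=32 B=34 C=26 D=21] open={R5}
Step 10: reserve R6 D 6 -> on_hand[A=40 B=34 C=26 D=21] avail[A=32 B=34 C=26 D=15] open={R5,R6}
Final available[D] = 15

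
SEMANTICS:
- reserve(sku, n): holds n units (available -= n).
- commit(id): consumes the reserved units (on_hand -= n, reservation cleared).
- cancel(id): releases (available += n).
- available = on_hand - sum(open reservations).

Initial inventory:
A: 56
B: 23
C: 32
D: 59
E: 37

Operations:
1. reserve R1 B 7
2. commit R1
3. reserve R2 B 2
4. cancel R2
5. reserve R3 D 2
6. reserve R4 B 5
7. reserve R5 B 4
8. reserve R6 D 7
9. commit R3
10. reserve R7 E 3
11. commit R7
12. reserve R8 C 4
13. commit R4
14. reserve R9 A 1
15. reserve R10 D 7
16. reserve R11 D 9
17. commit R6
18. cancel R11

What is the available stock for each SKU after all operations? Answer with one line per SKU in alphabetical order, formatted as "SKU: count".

Step 1: reserve R1 B 7 -> on_hand[A=56 B=23 C=32 D=59 E=37] avail[A=56 B=16 C=32 D=59 E=37] open={R1}
Step 2: commit R1 -> on_hand[A=56 B=16 C=32 D=59 E=37] avail[A=56 B=16 C=32 D=59 E=37] open={}
Step 3: reserve R2 B 2 -> on_hand[A=56 B=16 C=32 D=59 E=37] avail[A=56 B=14 C=32 D=59 E=37] open={R2}
Step 4: cancel R2 -> on_hand[A=56 B=16 C=32 D=59 E=37] avail[A=56 B=16 C=32 D=59 E=37] open={}
Step 5: reserve R3 D 2 -> on_hand[A=56 B=16 C=32 D=59 E=37] avail[A=56 B=16 C=32 D=57 E=37] open={R3}
Step 6: reserve R4 B 5 -> on_hand[A=56 B=16 C=32 D=59 E=37] avail[A=56 B=11 C=32 D=57 E=37] open={R3,R4}
Step 7: reserve R5 B 4 -> on_hand[A=56 B=16 C=32 D=59 E=37] avail[A=56 B=7 C=32 D=57 E=37] open={R3,R4,R5}
Step 8: reserve R6 D 7 -> on_hand[A=56 B=16 C=32 D=59 E=37] avail[A=56 B=7 C=32 D=50 E=37] open={R3,R4,R5,R6}
Step 9: commit R3 -> on_hand[A=56 B=16 C=32 D=57 E=37] avail[A=56 B=7 C=32 D=50 E=37] open={R4,R5,R6}
Step 10: reserve R7 E 3 -> on_hand[A=56 B=16 C=32 D=57 E=37] avail[A=56 B=7 C=32 D=50 E=34] open={R4,R5,R6,R7}
Step 11: commit R7 -> on_hand[A=56 B=16 C=32 D=57 E=34] avail[A=56 B=7 C=32 D=50 E=34] open={R4,R5,R6}
Step 12: reserve R8 C 4 -> on_hand[A=56 B=16 C=32 D=57 E=34] avail[A=56 B=7 C=28 D=50 E=34] open={R4,R5,R6,R8}
Step 13: commit R4 -> on_hand[A=56 B=11 C=32 D=57 E=34] avail[A=56 B=7 C=28 D=50 E=34] open={R5,R6,R8}
Step 14: reserve R9 A 1 -> on_hand[A=56 B=11 C=32 D=57 E=34] avail[A=55 B=7 C=28 D=50 E=34] open={R5,R6,R8,R9}
Step 15: reserve R10 D 7 -> on_hand[A=56 B=11 C=32 D=57 E=34] avail[A=55 B=7 C=28 D=43 E=34] open={R10,R5,R6,R8,R9}
Step 16: reserve R11 D 9 -> on_hand[A=56 B=11 C=32 D=57 E=34] avail[A=55 B=7 C=28 D=34 E=34] open={R10,R11,R5,R6,R8,R9}
Step 17: commit R6 -> on_hand[A=56 B=11 C=32 D=50 E=34] avail[A=55 B=7 C=28 D=34 E=34] open={R10,R11,R5,R8,R9}
Step 18: cancel R11 -> on_hand[A=56 B=11 C=32 D=50 E=34] avail[A=55 B=7 C=28 D=43 E=34] open={R10,R5,R8,R9}

Answer: A: 55
B: 7
C: 28
D: 43
E: 34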